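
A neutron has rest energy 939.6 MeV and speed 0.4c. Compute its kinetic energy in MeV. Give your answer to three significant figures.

85.6 MeV

γ = 1/√(1 − β²) = 1/√(1 − 0.16) = 1/√0.84 = 1.091089.
Kinetic energy: K = (γ − 1)mc² = (1.091089 − 1) × 939.6 MeV = 0.091089 × 939.6 = 85.6 MeV.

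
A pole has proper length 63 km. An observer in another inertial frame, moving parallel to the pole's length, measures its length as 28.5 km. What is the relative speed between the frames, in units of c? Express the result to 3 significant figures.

0.892c

Length contraction gives γ = L₀/L = 63/28.5 = 2.2105.
β = √(1 − 1/γ²) = √0.795347 = 0.892.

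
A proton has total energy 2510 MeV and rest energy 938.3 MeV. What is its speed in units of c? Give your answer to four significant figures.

0.9275c

Total energy E = γmc² gives γ = 2510/938.3 = 2.6751.
Hence β = √(1 − 1/γ²) = √(1 − 0.13974) = √0.86026 = 0.9275.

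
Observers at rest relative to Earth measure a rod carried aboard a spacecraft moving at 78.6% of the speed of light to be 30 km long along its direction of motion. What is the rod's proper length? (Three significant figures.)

48.5 km

With β = 0.786, γ = 1/√(1 − 0.786²) = 1/√0.382204 = 1.6175.
Proper length: L₀ = γ·L = 1.6175 × 30 = 48.5 km.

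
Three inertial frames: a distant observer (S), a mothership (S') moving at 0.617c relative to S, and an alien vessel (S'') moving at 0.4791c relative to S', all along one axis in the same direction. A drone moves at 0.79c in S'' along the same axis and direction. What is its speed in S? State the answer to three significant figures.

First combine the drone and alien vessel (S''→S'): u₁ = (0.79 + 0.4791)/(1 + 0.79×0.4791) = 1.2691/1.378489 = 0.92065.
Then combine with the mothership (S'→S): u = (0.92065 + 0.617)/(1 + 0.92065×0.617) = 1.53765/1.56804105 = 0.98062.

0.981c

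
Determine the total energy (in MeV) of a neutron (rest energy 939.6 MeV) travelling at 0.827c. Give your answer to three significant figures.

Lorentz factor: γ = (1 − 0.683929)^(−1/2) = 1.7787.
Total energy: E = γmc² = 1.7787 × 939.6 MeV = 1670 MeV.

1670 MeV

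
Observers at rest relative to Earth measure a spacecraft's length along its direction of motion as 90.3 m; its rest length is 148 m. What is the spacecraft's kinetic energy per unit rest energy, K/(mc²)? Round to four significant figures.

Length contraction gives γ = L₀/L = 148/90.3 = 1.63898.
K/(mc²) = γ − 1 = 1.63898 − 1 = 0.6390.

0.6390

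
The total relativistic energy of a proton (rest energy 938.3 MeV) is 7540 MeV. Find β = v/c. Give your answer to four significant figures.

0.9922

Total energy E = γmc² gives γ = 7540/938.3 = 8.0358.
Hence β = √(1 − 1/γ²) = √(1 − 0.0154861) = √0.9845139 = 0.9922.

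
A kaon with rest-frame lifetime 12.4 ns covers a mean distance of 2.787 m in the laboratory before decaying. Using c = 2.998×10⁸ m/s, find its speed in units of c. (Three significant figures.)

0.600c

Lab distance = (lab lifetime)·v = γτ·βc, so βγ = d/(cτ) = 2.787/(2.998×10⁸ × 1.240×10^-8) = 0.74969.
With βγ = 0.74969: γ² = 1 + (βγ)² = 1.562035, and β = (βγ)/γ = 0.74969/1.24981 = 0.600.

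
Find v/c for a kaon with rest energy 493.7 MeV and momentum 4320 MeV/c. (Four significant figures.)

pc/(mc²) = 4320/493.7 = 8.7503 = βγ = β/√(1−β²).
So β² = x²/(1 + x²) with x = 8.7503: x² = 76.5678, β² = 76.5678/77.5678 = 0.987108, β = 0.9935.

0.9935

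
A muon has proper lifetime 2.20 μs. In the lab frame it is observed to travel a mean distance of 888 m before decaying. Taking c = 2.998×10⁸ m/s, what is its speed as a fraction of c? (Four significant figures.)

Let x = d/(cτ) = 888.0 m / (2.998×10⁸ m/s × 2.200×10^-6 s) = 1.3464. Since d = βγcτ, x = βγ = β/√(1−β²).
Solving: β² = x²/(1+x²) = 1.81279/2.81279 = 0.644481, so β = 0.8028.

0.8028c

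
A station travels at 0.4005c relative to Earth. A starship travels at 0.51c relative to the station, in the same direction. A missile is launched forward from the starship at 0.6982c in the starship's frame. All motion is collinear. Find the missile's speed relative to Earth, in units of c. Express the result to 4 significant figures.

0.9518c

First combine the missile and starship (S''→S'): u₁ = (0.6982 + 0.51)/(1 + 0.6982×0.51) = 1.2082/1.356082 = 0.89095.
Then combine with the station (S'→S): u = (0.89095 + 0.4005)/(1 + 0.89095×0.4005) = 1.29145/1.356825475 = 0.95182.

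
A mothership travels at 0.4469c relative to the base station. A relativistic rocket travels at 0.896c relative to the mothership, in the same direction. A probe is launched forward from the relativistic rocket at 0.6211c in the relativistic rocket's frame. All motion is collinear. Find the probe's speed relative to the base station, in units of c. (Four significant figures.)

Compose velocities in two stages. Stage 1 (into S'): u₁ = (0.6211+0.896)/(1+0.6211×0.896) = 0.97468.
Stage 2 (into S): u = (0.97468+0.4469)/(1+0.97468×0.4469) = 0.99024, so the speed is 0.9902c.

0.9902c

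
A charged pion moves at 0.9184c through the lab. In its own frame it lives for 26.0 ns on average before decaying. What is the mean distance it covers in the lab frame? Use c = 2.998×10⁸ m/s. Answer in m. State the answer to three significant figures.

18.1 m

With β = 0.9184, γ = 1/√(1 − 0.9184²) = 1/√0.15654144 = 2.5275.
Lab-frame lifetime: Δt = γτ = 2.5275 × 26.0 ns = 65.715 ns.
Distance: d = vΔt = 0.9184 × 2.998×10⁸ m/s × 6.5715×10^-8 s = 18.1 m.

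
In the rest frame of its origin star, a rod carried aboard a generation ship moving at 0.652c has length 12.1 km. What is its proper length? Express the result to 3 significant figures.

With β = 0.652, γ = 1/√(1 − 0.652²) = 1/√0.574896 = 1.3189.
Proper length: L₀ = γ·L = 1.3189 × 12.1 = 16.0 km.

16.0 km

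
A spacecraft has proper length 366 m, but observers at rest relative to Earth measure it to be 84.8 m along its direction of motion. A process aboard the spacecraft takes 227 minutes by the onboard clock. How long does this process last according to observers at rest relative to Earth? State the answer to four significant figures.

γ = L₀/L = 366/84.8 = 4.31604.
Δt = γΔτ = 4.31604 × 227 = 979.7 minutes.

979.7 minutes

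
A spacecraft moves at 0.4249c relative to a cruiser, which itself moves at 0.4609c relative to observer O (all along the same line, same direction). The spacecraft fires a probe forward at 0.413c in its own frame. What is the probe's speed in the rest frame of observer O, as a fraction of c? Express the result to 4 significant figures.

First combine the probe and spacecraft (S''→S'): u₁ = (0.413 + 0.4249)/(1 + 0.413×0.4249) = 0.8379/1.1754837 = 0.71281.
Then combine with the cruiser (S'→S): u = (0.71281 + 0.4609)/(1 + 0.71281×0.4609) = 1.17371/1.328534129 = 0.88346.

0.8835c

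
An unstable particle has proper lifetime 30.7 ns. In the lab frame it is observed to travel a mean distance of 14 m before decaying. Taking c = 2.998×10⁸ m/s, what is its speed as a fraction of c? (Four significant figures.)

d = βγcτ ⇒ βγ = d/(cτ) = 14.00 m / (9.20386 m) = 1.5211.
β = (βγ)/√(1+(βγ)²) = 1.5211/√3.31375 = 0.8356.

0.8356c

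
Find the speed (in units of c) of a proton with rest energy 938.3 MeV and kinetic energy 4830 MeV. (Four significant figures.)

K = (γ−1)mc², so γ = 1 + 4830/938.3 = 6.1476.
Then v/c = √(1 − γ⁻²) = √(1 − 0.0264599) = √0.9735401 = 0.9867.

0.9867c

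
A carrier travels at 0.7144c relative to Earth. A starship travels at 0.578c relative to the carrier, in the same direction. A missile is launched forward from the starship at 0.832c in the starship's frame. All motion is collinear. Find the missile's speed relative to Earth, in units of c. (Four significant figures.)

0.9919c

Apply u = (u'+v)/(1+u'v) twice. Missile in the carrier frame: (0.832+0.578)/(1+0.832·0.578) = 1.41/1.480896 = 0.95213c.
That velocity, transformed to the rest frame of Earth: (0.95213+0.7144)/(1+0.95213·0.7144) = 1.66653/1.680201672 = 0.99186c.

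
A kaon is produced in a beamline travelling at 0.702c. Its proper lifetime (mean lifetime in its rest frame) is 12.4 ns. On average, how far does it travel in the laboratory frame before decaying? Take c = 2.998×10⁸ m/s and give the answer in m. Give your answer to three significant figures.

3.66 m

γ = 1/√(1 − β²) = 1/√(1 − 0.492804) = 1/√0.507196 = 1/0.712177 = 1.4041.
Lab-frame lifetime: Δt = γτ = 1.4041 × 12.4 ns = 17.411 ns.
Distance: d = vΔt = 0.702 × 2.998×10⁸ m/s × 1.7411×10^-8 s = 3.66 m.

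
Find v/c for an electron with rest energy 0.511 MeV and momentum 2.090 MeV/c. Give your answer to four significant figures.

0.9714

βγ = pc/(mc²) = 2.090/0.511 = 4.09.
Since γ² = 1 + (βγ)² = 17.7281, γ = √17.7281 = 4.21048, and β = (βγ)/γ = 4.09/4.21048 = 0.9714.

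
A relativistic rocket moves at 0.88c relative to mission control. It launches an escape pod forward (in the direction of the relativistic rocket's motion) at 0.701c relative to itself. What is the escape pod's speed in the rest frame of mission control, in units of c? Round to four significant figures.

0.9778c

In units of c, u = (u' + v)/(1 + u'v) with u' = 0.701 and v = 0.88.
Numerator: 0.701 + 0.88 = 1.581. Denominator: 1 + (0.701)(0.88) = 1.61688.
u = 1.581/1.61688 = 0.97781, so the speed is 0.9778c.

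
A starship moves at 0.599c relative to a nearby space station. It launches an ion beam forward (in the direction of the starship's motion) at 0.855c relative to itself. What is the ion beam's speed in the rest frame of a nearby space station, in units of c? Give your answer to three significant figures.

0.962c

Relativistic velocity addition: u = (u' + v)/(1 + u'v/c²), with u' = 0.855c and v = 0.599c.
Numerator: 0.855 + 0.599 = 1.454. Denominator: 1 + (0.855)(0.599) = 1.512145.
u = 1.454/1.512145 = 0.96155, so the speed is 0.962c.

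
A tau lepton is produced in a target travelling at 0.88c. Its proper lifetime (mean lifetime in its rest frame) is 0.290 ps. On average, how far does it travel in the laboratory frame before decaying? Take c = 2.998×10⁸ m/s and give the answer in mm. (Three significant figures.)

With β = 0.88, γ = 1/√(1 − 0.88²) = 1/√0.2256 = 2.1054.
Lab-frame lifetime: Δt = γτ = 2.1054 × 0.290 ps = 0.61057 ps.
Distance: d = vΔt = 0.88 × 2.998×10⁸ m/s × 6.1057×10^-13 s = 1.61×10^-4 m = 0.161 mm.

0.161 mm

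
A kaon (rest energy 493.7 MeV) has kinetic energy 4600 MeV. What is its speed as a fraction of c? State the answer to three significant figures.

γ = 1 + K/(mc²) = 1 + 4600/493.7 = 10.317.
β = √(1 − 1/γ²) = √(1 − 0.00939492) = √0.99060508 = 0.995.

0.995c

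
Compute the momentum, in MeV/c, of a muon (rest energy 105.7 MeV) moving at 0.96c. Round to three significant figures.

362 MeV/c

Lorentz factor: γ = (1 − 0.9216)^(−1/2) = 3.5714.
Momentum: p = γβ·mc = 3.5714 × 0.96 × 105.7 MeV/c = 362 MeV/c.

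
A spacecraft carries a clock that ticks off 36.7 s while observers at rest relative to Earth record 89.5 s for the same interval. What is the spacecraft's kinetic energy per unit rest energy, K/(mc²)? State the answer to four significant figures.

γ = Δt/Δτ = 89.5/36.7 = 2.43869.
K/(mc²) = γ − 1 = 2.43869 − 1 = 1.439.

1.439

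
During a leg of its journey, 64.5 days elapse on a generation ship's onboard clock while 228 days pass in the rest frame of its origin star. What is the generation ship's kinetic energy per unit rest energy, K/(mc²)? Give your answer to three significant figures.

From Δt = γΔτ: γ = 228/64.5 = 3.53488.
Since K = (γ−1)mc², K/(mc²) = 3.53488 − 1 = 2.53.

2.53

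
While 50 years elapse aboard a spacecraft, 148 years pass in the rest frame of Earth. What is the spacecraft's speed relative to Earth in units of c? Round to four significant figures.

0.9412c

γ = Δt/Δτ = 148/50 = 2.96.
β = √(1 − 1/γ²) = √(1 − 0.114134) = √0.885866 = 0.9412.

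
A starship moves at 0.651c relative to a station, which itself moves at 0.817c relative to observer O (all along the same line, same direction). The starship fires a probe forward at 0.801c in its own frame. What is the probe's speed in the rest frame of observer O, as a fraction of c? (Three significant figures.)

First combine the probe and starship (S''→S'): u₁ = (0.801 + 0.651)/(1 + 0.801×0.651) = 1.452/1.521451 = 0.95435.
Then combine with the station (S'→S): u = (0.95435 + 0.817)/(1 + 0.95435×0.817) = 1.77135/1.77970395 = 0.99531.

0.995c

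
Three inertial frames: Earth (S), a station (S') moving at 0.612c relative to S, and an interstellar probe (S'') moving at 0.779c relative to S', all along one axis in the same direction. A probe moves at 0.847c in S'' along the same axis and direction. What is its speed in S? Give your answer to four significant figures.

Apply u = (u'+v)/(1+u'v) twice. Probe in the station frame: (0.847+0.779)/(1+0.847·0.779) = 1.626/1.659813 = 0.97963c.
That velocity, transformed to the rest frame of Earth: (0.97963+0.612)/(1+0.97963·0.612) = 1.59163/1.59953356 = 0.99506c.

0.9951c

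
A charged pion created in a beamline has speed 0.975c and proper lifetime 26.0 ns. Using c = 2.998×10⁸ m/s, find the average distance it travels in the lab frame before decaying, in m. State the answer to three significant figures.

With β = 0.975, γ = 1/√(1 − 0.975²) = 1/√0.049375 = 4.5004.
Lab-frame lifetime: Δt = γτ = 4.5004 × 26.0 ns = 117.01 ns.
Distance: d = vΔt = 0.975 × 2.998×10⁸ m/s × 1.1701×10^-7 s = 34.2 m.

34.2 m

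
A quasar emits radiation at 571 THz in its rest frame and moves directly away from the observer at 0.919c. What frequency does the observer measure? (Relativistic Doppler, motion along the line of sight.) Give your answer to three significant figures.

Relativistic Doppler (source moving away): f_obs = f_src · √((1−β)/(1+β)).
With β = 0.919: factor = √(0.081/1.919) = 0.20545.
f_obs = 571 × 0.20545 = 117 THz.

117 THz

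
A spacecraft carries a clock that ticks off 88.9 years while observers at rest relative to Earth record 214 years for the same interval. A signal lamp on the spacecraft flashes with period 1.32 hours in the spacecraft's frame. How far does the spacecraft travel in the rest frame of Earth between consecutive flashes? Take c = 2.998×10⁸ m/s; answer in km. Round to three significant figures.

The time-dilation ratio gives γ = 214/88.9 = 2.4072.
β = √(1 − 1/γ²) = 0.90963. Lab-frame period = γτ = 2.4072×1.32 hours = 3.1775 hours. Distance = βc × γτ = 0.90963 × 2.998×10⁸ m/s × 11439 s = 3.1195×10^12 m = 3.12×10^9 km.

3.12×10^9 km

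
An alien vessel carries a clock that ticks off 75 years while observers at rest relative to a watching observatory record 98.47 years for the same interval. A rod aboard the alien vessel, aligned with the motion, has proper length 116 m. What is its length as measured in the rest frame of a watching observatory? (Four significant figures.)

The time-dilation ratio gives γ = 98.47/75 = 1.31293.
The rod contracts by the same γ: 116 m / 1.31293 = 88.35 m.

88.35 m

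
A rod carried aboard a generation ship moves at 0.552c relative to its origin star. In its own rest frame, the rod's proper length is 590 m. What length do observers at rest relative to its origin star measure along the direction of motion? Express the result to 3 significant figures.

β² = 0.304704, so γ = 1/√0.695296 = 1.1993.
Length contraction: L = L₀/γ = 590/1.1993 = 492 m.

492 m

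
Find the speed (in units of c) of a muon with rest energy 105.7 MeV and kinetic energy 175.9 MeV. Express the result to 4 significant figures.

γ = 1 + K/(mc²) = 1 + 175.9/105.7 = 2.6641.
β = √(1 − 1/γ²) = √(1 − 0.140896) = √0.859104 = 0.9269.

0.9269c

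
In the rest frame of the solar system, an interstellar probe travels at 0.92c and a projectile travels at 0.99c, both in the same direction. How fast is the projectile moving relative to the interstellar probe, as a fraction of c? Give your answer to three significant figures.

0.785c

Transform to the interstellar probe's frame: u' = (u − v)/(1 − uv/c²).
u' = (0.99 − 0.92)/(1 − 0.99×0.92) = 0.07/0.0892 = 0.78475.
Speed in the interstellar probe's frame: 0.785c (in the same direction).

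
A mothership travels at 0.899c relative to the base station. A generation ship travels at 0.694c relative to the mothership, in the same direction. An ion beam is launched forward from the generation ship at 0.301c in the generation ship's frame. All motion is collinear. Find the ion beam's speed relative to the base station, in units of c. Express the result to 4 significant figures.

Compose velocities in two stages. Stage 1 (into S'): u₁ = (0.301+0.694)/(1+0.301×0.694) = 0.82307.
Stage 2 (into S): u = (0.82307+0.899)/(1+0.82307×0.899) = 0.98973, so the speed is 0.9897c.

0.9897c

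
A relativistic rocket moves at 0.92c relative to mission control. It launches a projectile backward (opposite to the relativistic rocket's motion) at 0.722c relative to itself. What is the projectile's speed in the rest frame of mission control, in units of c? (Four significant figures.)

In units of c, u = (u' + v)/(1 + u'v) with u' = −0.722 and v = 0.92.
Numerator: −0.722 + 0.92 = 0.198. Denominator: 1 + (−0.722)(0.92) = 0.33576.
u = 0.198/0.33576 = 0.58971, so the speed is 0.5897c.

0.5897c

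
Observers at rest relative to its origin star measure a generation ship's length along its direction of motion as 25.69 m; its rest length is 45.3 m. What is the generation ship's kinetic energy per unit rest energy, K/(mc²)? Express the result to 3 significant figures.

0.763

Length contraction gives γ = L₀/L = 45.3/25.69 = 1.76333.
Since K = (γ−1)mc², K/(mc²) = 1.76333 − 1 = 0.763.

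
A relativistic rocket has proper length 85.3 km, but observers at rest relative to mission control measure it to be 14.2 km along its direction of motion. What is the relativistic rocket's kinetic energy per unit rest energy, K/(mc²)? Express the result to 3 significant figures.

γ = L₀/L = 85.3/14.2 = 6.00704.
K/(mc²) = γ − 1 = 6.00704 − 1 = 5.01.

5.01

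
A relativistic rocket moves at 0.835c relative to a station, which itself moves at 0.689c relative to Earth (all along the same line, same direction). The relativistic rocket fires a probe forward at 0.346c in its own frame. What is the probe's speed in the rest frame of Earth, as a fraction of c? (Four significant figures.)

First combine the probe and relativistic rocket (S''→S'): u₁ = (0.346 + 0.835)/(1 + 0.346×0.835) = 1.181/1.28891 = 0.91628.
Then combine with the station (S'→S): u = (0.91628 + 0.689)/(1 + 0.91628×0.689) = 1.60528/1.63131692 = 0.98404.

0.9840c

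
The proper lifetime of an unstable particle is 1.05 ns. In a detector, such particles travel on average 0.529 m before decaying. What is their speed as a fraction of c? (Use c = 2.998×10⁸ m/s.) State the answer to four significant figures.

0.8594c

Lab distance = (lab lifetime)·v = γτ·βc, so βγ = d/(cτ) = 0.5290/(2.998×10⁸ × 1.050×10^-9) = 1.6805.
With βγ = 1.6805: γ² = 1 + (βγ)² = 3.82408, and β = (βγ)/γ = 1.6805/1.95553 = 0.8594.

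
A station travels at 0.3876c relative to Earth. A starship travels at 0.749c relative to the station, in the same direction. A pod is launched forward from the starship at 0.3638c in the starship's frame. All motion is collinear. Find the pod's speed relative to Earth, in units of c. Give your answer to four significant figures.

0.9426c

First combine the pod and starship (S''→S'): u₁ = (0.3638 + 0.749)/(1 + 0.3638×0.749) = 1.1128/1.2724862 = 0.87451.
Then combine with the station (S'→S): u = (0.87451 + 0.3876)/(1 + 0.87451×0.3876) = 1.26211/1.338960076 = 0.9426.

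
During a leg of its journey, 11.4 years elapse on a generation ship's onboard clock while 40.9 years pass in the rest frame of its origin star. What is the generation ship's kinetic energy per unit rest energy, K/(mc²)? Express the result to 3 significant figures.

2.59

The time-dilation ratio gives γ = 40.9/11.4 = 3.58772.
K/(mc²) = γ − 1 = 3.58772 − 1 = 2.59.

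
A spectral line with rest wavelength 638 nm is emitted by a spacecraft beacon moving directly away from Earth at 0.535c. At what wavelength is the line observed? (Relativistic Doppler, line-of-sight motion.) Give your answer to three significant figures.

1160 nm

Relativistic Doppler for wavelength: λ_obs = λ_src · √((1+β)/(1−β)).
With β = 0.535: factor = √(1.535/0.465) = 1.8169.
λ_obs = 638 × 1.8169 = 1160 nm.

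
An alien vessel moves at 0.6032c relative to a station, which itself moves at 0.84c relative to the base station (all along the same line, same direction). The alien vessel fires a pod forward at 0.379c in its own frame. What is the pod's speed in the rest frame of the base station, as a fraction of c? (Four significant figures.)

Apply u = (u'+v)/(1+u'v) twice. Pod in the station frame: (0.379+0.6032)/(1+0.379·0.6032) = 0.9822/1.2286128 = 0.79944c.
That velocity, transformed to the rest frame of the base station: (0.79944+0.84)/(1+0.79944·0.84) = 1.63944/1.6715296 = 0.9808c.

0.9808c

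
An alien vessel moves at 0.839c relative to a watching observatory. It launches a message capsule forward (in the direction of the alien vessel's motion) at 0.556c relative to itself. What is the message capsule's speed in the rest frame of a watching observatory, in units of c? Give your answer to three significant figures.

0.951c

Relativistic velocity addition: u = (u' + v)/(1 + u'v/c²), with u' = 0.556c and v = 0.839c.
Numerator: 0.556 + 0.839 = 1.395. Denominator: 1 + (0.556)(0.839) = 1.466484.
u = 1.395/1.466484 = 0.95125, so the speed is 0.951c.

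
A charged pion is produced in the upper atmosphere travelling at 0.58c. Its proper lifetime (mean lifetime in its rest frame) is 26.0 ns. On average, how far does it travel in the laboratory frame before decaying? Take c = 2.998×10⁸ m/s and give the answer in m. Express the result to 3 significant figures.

With β = 0.58, γ = 1/√(1 − 0.58²) = 1/√0.6636 = 1.2276.
Lab-frame lifetime: Δt = γτ = 1.2276 × 26.0 ns = 31.918 ns.
Distance: d = vΔt = 0.58 × 2.998×10⁸ m/s × 3.1918×10^-8 s = 5.55 m.

5.55 m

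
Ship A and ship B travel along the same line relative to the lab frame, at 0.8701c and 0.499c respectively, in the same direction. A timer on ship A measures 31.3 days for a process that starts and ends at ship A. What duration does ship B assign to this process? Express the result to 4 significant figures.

The velocity of ship A relative to ship B is (0.8701 − 0.499)c / (1 − 0.8701×0.499) = 0.65586c; relative speed 0.65586c.
γ for this relative speed: γ = 1/√(1 − 0.430152) = 1.3247.
The clock on ship A records proper time, so ship B measures Δt = γΔτ = 1.3247 × 31.3 = 41.46 days.

41.46 days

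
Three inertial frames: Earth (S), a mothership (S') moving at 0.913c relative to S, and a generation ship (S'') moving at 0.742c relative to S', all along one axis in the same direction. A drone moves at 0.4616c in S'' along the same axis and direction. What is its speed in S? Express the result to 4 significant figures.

First combine the drone and generation ship (S''→S'): u₁ = (0.4616 + 0.742)/(1 + 0.4616×0.742) = 1.2036/1.3425072 = 0.89653.
Then combine with the mothership (S'→S): u = (0.89653 + 0.913)/(1 + 0.89653×0.913) = 1.80953/1.81853189 = 0.99505.

0.9950c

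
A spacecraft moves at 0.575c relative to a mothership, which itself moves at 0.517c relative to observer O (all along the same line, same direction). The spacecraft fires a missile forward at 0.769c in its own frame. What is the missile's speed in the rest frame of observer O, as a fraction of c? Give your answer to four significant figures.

0.9778c

Compose velocities in two stages. Stage 1 (into S'): u₁ = (0.769+0.575)/(1+0.769×0.575) = 0.93193.
Stage 2 (into S): u = (0.93193+0.517)/(1+0.93193×0.517) = 0.97781, so the speed is 0.9778c.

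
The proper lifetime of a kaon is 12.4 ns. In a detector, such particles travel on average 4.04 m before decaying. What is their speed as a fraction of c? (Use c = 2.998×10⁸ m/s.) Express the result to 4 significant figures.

Let x = d/(cτ) = 4.040 m / (2.998×10⁸ m/s × 1.240×10^-8 s) = 1.0867. Since d = βγcτ, x = βγ = β/√(1−β²).
Solving: β² = x²/(1+x²) = 1.18092/2.18092 = 0.541478, so β = 0.7359.

0.7359c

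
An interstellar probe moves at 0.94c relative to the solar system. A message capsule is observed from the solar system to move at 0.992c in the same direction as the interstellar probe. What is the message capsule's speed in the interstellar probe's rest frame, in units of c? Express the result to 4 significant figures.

0.7701c

Transform to the interstellar probe's frame: u' = (u − v)/(1 − uv/c²).
u' = (0.992 − 0.94)/(1 − 0.992×0.94) = 0.052/0.06752 = 0.77014.
Speed in the interstellar probe's frame: 0.7701c (in the same direction).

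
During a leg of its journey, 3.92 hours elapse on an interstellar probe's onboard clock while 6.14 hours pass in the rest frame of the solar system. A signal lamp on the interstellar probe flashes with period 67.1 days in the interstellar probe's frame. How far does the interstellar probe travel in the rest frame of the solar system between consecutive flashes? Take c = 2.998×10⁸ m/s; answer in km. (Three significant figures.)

2.10×10^12 km

The time-dilation ratio gives γ = 6.14/3.92 = 1.56633.
β = √(1 − 1/γ²) = 0.76968. Lab-frame period = γτ = 1.56633×67.1 days = 105.1 days. Distance = βc × γτ = 0.76968 × 2.998×10⁸ m/s × 9080640 s = 2.0954×10^15 m = 2.10×10^12 km.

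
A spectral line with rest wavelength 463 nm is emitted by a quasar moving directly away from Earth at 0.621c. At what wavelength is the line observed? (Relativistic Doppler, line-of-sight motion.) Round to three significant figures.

958 nm

Relativistic Doppler for wavelength: λ_obs = λ_src · √((1+β)/(1−β)).
With β = 0.621: factor = √(1.621/0.379) = 2.0681.
λ_obs = 463 × 2.0681 = 958 nm.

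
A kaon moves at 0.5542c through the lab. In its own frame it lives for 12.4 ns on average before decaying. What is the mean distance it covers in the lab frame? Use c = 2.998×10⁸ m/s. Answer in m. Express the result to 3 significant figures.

2.48 m

γ = 1/√(1 − β²) = 1/√(1 − 0.30713764) = 1/√0.69286236 = 1/0.832384 = 1.2014.
Lab-frame lifetime: Δt = γτ = 1.2014 × 12.4 ns = 14.897 ns.
Distance: d = vΔt = 0.5542 × 2.998×10⁸ m/s × 1.4897×10^-8 s = 2.48 m.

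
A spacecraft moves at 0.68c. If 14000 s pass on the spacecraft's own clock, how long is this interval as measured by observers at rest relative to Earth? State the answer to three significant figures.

19100 s

γ = 1/√(1 − β²) = 1/√(1 − 0.4624) = 1/√0.5376 = 1/0.733212 = 1.3639.
Time dilation: Δt = γ·Δτ = 1.3639 × 14000 = 19100 s.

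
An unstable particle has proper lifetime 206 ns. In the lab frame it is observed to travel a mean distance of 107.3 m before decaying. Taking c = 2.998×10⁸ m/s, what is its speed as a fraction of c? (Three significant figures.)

Lab distance = (lab lifetime)·v = γτ·βc, so βγ = d/(cτ) = 107.3/(2.998×10⁸ × 2.060×10^-7) = 1.7374.
With βγ = 1.7374: γ² = 1 + (βγ)² = 4.01856, and β = (βγ)/γ = 1.7374/2.00463 = 0.867.

0.867c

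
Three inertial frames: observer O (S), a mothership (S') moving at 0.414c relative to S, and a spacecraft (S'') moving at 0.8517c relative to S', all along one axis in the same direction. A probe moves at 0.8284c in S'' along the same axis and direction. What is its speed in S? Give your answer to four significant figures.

Apply u = (u'+v)/(1+u'v) twice. Probe in the mothership frame: (0.8284+0.8517)/(1+0.8284·0.8517) = 1.6801/1.70554828 = 0.98508c.
That velocity, transformed to the rest frame of observer O: (0.98508+0.414)/(1+0.98508·0.414) = 1.39908/1.40782312 = 0.99379c.

0.9938c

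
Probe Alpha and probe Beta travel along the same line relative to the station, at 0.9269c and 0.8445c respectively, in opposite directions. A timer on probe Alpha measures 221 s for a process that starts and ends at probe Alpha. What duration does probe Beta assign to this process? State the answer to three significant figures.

The velocity of probe Alpha relative to probe Beta is (0.9269 + 0.8445)c / (1 + 0.9269×0.8445) = 0.99362c; relative speed 0.99362c.
At |u| = 0.99362c, γ = (1 − 0.987281)^(−1/2) = 8.8669.
The clock on probe Alpha records proper time, so probe Beta measures Δt = γΔτ = 8.8669 × 221 = 1960 s.

1960 s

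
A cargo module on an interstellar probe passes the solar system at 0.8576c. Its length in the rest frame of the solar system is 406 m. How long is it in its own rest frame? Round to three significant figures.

With β = 0.8576, γ = 1/√(1 − 0.8576²) = 1/√0.26452224 = 1.9443.
Proper length: L₀ = γ·L = 1.9443 × 406 = 789 m.

789 m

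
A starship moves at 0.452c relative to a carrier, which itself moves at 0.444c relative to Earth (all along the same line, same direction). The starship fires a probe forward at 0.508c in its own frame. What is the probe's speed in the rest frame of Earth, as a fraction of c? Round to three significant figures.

Apply u = (u'+v)/(1+u'v) twice. Probe in the carrier frame: (0.508+0.452)/(1+0.508·0.452) = 0.96/1.229616 = 0.78073c.
That velocity, transformed to the rest frame of Earth: (0.78073+0.444)/(1+0.78073·0.444) = 1.22473/1.34664412 = 0.90947c.

0.909c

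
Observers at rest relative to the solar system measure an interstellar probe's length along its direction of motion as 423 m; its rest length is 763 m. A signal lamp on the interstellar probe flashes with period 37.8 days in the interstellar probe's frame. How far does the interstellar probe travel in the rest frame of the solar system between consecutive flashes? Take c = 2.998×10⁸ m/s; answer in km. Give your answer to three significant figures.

γ = L₀/L = 763/423 = 1.80378.
β = √(1 − 1/γ²) = 0.83226. Lab-frame period = γτ = 1.80378×37.8 days = 68.183 days. Distance = βc × γτ = 0.83226 × 2.998×10⁸ m/s × 5891011.2 s = 1.4699×10^15 m = 1.47×10^12 km.

1.47×10^12 km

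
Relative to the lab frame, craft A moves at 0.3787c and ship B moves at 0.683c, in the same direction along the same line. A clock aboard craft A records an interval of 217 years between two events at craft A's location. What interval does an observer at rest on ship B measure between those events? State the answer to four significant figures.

238.0 years

Transform craft A's velocity into ship B's frame: (0.3787 − 0.683)/(1 − 0.3787·0.683) = −0.3043/0.7413479, so the relative speed is 0.41047c.
At |u| = 0.41047c, γ = (1 − 0.168486)^(−1/2) = 1.0966.
Craft A's interval is proper; time dilation gives Δt_B = γΔτ = 1.0966 × 217 years = 238.0 years.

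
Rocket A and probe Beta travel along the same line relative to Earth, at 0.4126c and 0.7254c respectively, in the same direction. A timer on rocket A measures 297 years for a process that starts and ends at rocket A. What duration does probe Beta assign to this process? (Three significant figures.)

The velocity of rocket A relative to probe Beta is (0.4126 − 0.7254)c / (1 − 0.4126×0.7254) = −0.44641c; relative speed 0.44641c.
At |u| = 0.44641c, γ = (1 − 0.199282)^(−1/2) = 1.1175.
Rocket A's interval is proper; time dilation gives Δt_B = γΔτ = 1.1175 × 297 years = 332 years.

332 years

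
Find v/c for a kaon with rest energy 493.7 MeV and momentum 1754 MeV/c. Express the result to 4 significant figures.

βγ = pc/(mc²) = 1754/493.7 = 3.5528.
Since γ² = 1 + (βγ)² = 13.6224, γ = √13.6224 = 3.69085, and β = (βγ)/γ = 3.5528/3.69085 = 0.9626.

0.9626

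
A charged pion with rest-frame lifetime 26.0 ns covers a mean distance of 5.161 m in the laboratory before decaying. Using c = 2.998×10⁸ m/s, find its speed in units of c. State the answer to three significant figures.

0.552c

Let x = d/(cτ) = 5.161 m / (2.998×10⁸ m/s × 2.600×10^-8 s) = 0.66211. Since d = βγcτ, x = βγ = β/√(1−β²).
Solving: β² = x²/(1+x²) = 0.43839/1.43839 = 0.304778, so β = 0.552.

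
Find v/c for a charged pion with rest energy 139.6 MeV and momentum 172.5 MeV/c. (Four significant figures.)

0.7773

pc/(mc²) = 172.5/139.6 = 1.2357 = βγ = β/√(1−β²).
So β² = x²/(1 + x²) with x = 1.2357: x² = 1.52695, β² = 1.52695/2.52695 = 0.604266, β = 0.7773.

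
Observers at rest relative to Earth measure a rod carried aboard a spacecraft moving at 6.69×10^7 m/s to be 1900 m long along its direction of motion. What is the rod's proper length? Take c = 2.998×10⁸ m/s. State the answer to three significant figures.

β = v/c = (6.69×10^7 m/s)/(2.998×10⁸ m/s) = 0.223149.
Lorentz factor: γ = (1 − 0.04979548)^(−1/2) = 1.0259.
Proper length: L₀ = γ·L = 1.0259 × 1900 = 1950 m.

1950 m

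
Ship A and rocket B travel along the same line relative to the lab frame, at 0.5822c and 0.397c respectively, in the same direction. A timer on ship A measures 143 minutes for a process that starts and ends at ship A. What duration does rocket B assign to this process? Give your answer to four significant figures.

147.3 minutes

The velocity of ship A relative to rocket B is (0.5822 − 0.397)c / (1 − 0.5822×0.397) = 0.24087c; relative speed 0.24087c.
γ for this relative speed: γ = 1/√(1 − 0.0580184) = 1.0303.
The clock on ship A records proper time, so rocket B measures Δt = γΔτ = 1.0303 × 143 = 147.3 minutes.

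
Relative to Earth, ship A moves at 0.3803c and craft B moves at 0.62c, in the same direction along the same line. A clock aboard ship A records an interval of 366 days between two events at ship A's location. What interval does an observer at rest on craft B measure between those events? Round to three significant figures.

385 days

The velocity of ship A relative to craft B is (0.3803 − 0.62)c / (1 − 0.3803×0.62) = −0.31366c; relative speed 0.31366c.
At |u| = 0.31366c, γ = (1 − 0.0983826)^(−1/2) = 1.0531.
Ship A's interval is proper; time dilation gives Δt_B = γΔτ = 1.0531 × 366 days = 385 days.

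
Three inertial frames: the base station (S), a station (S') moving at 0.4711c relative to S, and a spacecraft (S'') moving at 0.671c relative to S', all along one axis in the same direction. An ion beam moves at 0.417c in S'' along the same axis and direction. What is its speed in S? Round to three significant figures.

Apply u = (u'+v)/(1+u'v) twice. Ion beam in the station frame: (0.417+0.671)/(1+0.417·0.671) = 1.088/1.279807 = 0.85013c.
That velocity, transformed to the rest frame of the base station: (0.85013+0.4711)/(1+0.85013·0.4711) = 1.32123/1.400496243 = 0.9434c.

0.943c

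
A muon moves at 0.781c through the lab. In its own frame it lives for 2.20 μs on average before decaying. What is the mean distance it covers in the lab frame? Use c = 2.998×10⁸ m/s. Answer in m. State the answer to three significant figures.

825 m

With β = 0.781, γ = 1/√(1 − 0.781²) = 1/√0.390039 = 1.6012.
Lab-frame lifetime: Δt = γτ = 1.6012 × 2.20 μs = 3.5226 μs.
Distance: d = vΔt = 0.781 × 2.998×10⁸ m/s × 3.5226×10^-6 s = 825 m.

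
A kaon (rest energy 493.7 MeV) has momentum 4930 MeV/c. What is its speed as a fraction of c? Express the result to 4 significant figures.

βγ = pc/(mc²) = 4930/493.7 = 9.9858.
Since γ² = 1 + (βγ)² = 100.7162, γ = √100.7162 = 10.0357, and β = (βγ)/γ = 9.9858/10.0357 = 0.9950.

0.9950c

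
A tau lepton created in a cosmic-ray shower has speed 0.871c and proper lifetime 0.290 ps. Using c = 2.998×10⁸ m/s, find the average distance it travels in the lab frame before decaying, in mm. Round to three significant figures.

With β = 0.871, γ = 1/√(1 − 0.871²) = 1/√0.241359 = 2.0355.
Lab-frame lifetime: Δt = γτ = 2.0355 × 0.290 ps = 0.59029 ps.
Distance: d = vΔt = 0.871 × 2.998×10⁸ m/s × 5.9029×10^-13 s = 1.54×10^-4 m = 0.154 mm.

0.154 mm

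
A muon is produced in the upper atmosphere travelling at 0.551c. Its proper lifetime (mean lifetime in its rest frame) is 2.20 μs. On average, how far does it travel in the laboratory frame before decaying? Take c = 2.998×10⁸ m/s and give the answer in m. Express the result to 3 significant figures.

435 m

With β = 0.551, γ = 1/√(1 − 0.551²) = 1/√0.696399 = 1.1983.
Lab-frame lifetime: Δt = γτ = 1.1983 × 2.20 μs = 2.6363 μs.
Distance: d = vΔt = 0.551 × 2.998×10⁸ m/s × 2.6363×10^-6 s = 435 m.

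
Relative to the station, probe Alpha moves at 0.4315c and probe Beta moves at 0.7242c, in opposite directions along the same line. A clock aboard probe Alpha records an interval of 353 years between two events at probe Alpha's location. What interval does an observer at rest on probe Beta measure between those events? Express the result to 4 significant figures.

The velocity of probe Alpha relative to probe Beta is (0.4315 + 0.7242)c / (1 + 0.4315×0.7242) = 0.88054c; relative speed 0.88054c.
At |u| = 0.88054c, γ = (1 − 0.775351)^(−1/2) = 2.1098.
Probe Alpha's interval is proper; time dilation gives Δt_B = γΔτ = 2.1098 × 353 years = 744.8 years.

744.8 years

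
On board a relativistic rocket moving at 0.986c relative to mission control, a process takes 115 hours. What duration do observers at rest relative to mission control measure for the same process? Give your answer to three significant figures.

With β = 0.986, γ = 1/√(1 − 0.986²) = 1/√0.027804 = 5.9972.
The onboard clock measures proper time, so the interval in the rest frame of mission control is dilated: Δt = γ·Δτ = 5.9972 × 115 hours = 690 hours.

690 hours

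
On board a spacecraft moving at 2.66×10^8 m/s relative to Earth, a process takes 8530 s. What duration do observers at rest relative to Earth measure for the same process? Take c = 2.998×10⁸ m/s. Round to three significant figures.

β = v/c = (2.66×10^8 m/s)/(2.998×10⁸ m/s) = 0.887258.
Lorentz factor: γ = (1 − 0.7872268)^(−1/2) = 2.1679.
Time dilation: Δt = γ·Δτ = 2.1679 × 8530 = 18500 s.

18500 s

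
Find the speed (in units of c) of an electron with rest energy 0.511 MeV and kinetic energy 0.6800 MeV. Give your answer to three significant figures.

0.903c

K = (γ−1)mc², so γ = 1 + 0.6800/0.511 = 2.3307.
Then v/c = √(1 − γ⁻²) = √(1 − 0.184089) = √0.815911 = 0.903.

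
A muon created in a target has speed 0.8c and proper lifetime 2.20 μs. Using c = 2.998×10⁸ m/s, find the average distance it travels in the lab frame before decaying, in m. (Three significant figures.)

879 m

γ = 1/√(1 − β²) = 1/√(1 − 0.64) = 1/√0.36 = 1/0.6 = 1.6667.
Lab-frame lifetime: Δt = γτ = 1.6667 × 2.20 μs = 3.6667 μs.
Distance: d = vΔt = 0.8 × 2.998×10⁸ m/s × 3.6667×10^-6 s = 879 m.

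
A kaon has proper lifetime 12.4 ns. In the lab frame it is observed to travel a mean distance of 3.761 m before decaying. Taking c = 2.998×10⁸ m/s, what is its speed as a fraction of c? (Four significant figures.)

0.7112c

Lab distance = (lab lifetime)·v = γτ·βc, so βγ = d/(cτ) = 3.761/(2.998×10⁸ × 1.240×10^-8) = 1.0117.
With βγ = 1.0117: γ² = 1 + (βγ)² = 2.02354, and β = (βγ)/γ = 1.0117/1.42251 = 0.7112.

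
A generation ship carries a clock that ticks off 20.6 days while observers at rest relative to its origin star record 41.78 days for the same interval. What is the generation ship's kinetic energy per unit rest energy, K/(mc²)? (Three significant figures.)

γ = Δt/Δτ = 41.78/20.6 = 2.02816.
K/(mc²) = γ − 1 = 2.02816 − 1 = 1.03.

1.03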